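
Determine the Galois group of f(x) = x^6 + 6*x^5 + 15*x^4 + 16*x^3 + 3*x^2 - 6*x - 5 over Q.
S_3 x S_3 (also written G36-)

The polynomial f is an irreducible sextic over Q, so G = Gal(f/Q) is one of the 16 transitive subgroups 6T1, ..., 6T16 of S_6. The discriminant of f is 40310784, which is not a perfect square, so G is not contained in A_6. The transitive groups of degree 6 not contained in A_6 are: C_6 (6T1, order 6), S_3 (6T2, order 6), D_6 (6T3, order 12), C_3 x S_3 (6T5, order 18), A_4 x C_2 (6T6, order 24), S_4 (6T8, order 24), S_3 x S_3 (6T9, order 36), S_4 x C_2 (6T11, order 48), (S_3 x S_3) : C_2 (6T13, order 72), PGL(2,5) (6T14, order 120), S_6 (6T16, order 720). By Dedekind's theorem, for a prime p not dividing disc(f) the degrees of the irreducible factors of f mod p form the cycle type of an element of G. Factoring f modulo the 14 such primes p <= 53 (skipping 2, 3, which divide the discriminant), each new pattern first appears at: mod 5: f = (x)(x + 4)(x^2 + 3x + 3)(x^2 + 4x + 2), pattern 2+2+1+1; mod 7: f = (x^6 + 6x^5 + x^4 + 2x^3 + 3x^2 + x + 2), pattern 6; mod 19: f = (x + 11)(x + 14)(x + 16)(x^3 + 3x^2 + 3x + 4), pattern 3+1+1+1; mod 31: f = (x^2 + 10)(x^2 + 14x + 6)(x^2 + 23x + 18), pattern 2+2+2; mod 43: f = (x^3 + 3x^2 + 3x + 6)(x^3 + 3x^2 + 3x + 35), pattern 3+3. No other pattern occurs in this range, so the set of observed cycle types is {2+2+1+1, 6, 3+1+1+1, 2+2+2, 3+3}. The candidates containing elements of all these cycle types are S_3 x S_3 (6T9) of order 36, (S_3 x S_3) : C_2 (6T13) of order 72, S_6 (6T16) of order 720; the others are excluded. The observed types are precisely the cycle types that occur in S_3 x S_3 (6T9) (apart from the identity). Each of the other remaining candidates has further cycle types, and by the Chebotarev density theorem the matching factorization patterns would occur for a proportion of primes equal to their share of the group: (S_3 x S_3) : C_2 (6T13) additionally contains elements of type 4+2, 3+2+1, 2+1+1+1+1 (36 of its 72 elements, about 50% of primes); S_6 (6T16) additionally contains elements of type 5+1, 4+2, 4+1+1, 3+2+1, 2+1+1+1+1 (459 of its 720 elements, about 64% of primes). None of the 14 primes tested shows any such pattern (for each of these groups the chance of that is below 10^-4), which rules them out. Hence G = S_3 x S_3 (6T9), of order 36.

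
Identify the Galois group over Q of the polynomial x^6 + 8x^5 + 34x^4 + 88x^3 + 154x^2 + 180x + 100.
The polynomial f is an irreducible sextic over Q, so G = Gal(f/Q) is one of the 16 transitive subgroups 6T1, ..., 6T16 of S_6. The discriminant of f is -54718156800, which is not a perfect square, so G is not contained in A_6. The transitive groups of degree 6 not contained in A_6 are: C_6 (6T1, order 6), S_3 (6T2, order 6), D_6 (6T3, order 12), C_3 x S_3 (6T5, order 18), A_4 x C_2 (6T6, order 24), S_4 (6T8, order 24), S_3 x S_3 (6T9, order 36), S_4 x C_2 (6T11, order 48), (S_3 x S_3) : C_2 (6T13, order 72), PGL(2,5) (6T14, order 120), S_6 (6T16, order 720). By Dedekind's theorem, for a prime p not dividing disc(f) the degrees of the irreducible factors of f mod p form the cycle type of an element of G. Factoring f modulo the 27 such primes p <= 113 (skipping 2, 3, 5, which divide the discriminant), each new pattern first appears at: mod 7: f = (x^2 + x + 4)(x^4 + 2x^2 + 2x + 4), pattern 4+2; mod 13: f = (x + 1)(x^2 + 3x + 4)(x^3 + 4x^2 + 11x + 12), pattern 3+2+1; mod 17: f = (x^3 + 4x^2 + 4x + 15)(x^3 + 4x^2 + 14x + 1), pattern 3+3; mod 19: f = (x^2 + 4x + 9)(x^2 + 11x + 1)(x^2 + 12x + 9), pattern 2+2+2; mod 31: f = (x^6 + 8x^5 + 3x^4 + 26x^3 + 30x^2 + 25x + 7), pattern 6; mod 37: f = (x + 14)(x + 15)(x^2 + 26x + 8)(x^2 + 27x + 19), pattern 2+2+1+1; mod 41: f = (x + 4)(x + 13)(x + 28)(x^3 + 4x^2 + 23x + 36), pattern 3+1+1+1; mod 113: f = (x + 56)(x + 62)(x + 83)(x + 112)(x^2 + 34x + 57), pattern 2+1+1+1+1. No other pattern occurs in this range, so the set of observed cycle types is {4+2, 3+2+1, 3+3, 2+2+2, 6, 2+2+1+1, 3+1+1+1, 2+1+1+1+1}. The candidates containing elements of all these cycle types are (S_3 x S_3) : C_2 (6T13) of order 72, S_6 (6T16) of order 720; the others are excluded. The observed types are precisely the cycle types that occur in (S_3 x S_3) : C_2 (6T13) (apart from the identity). Each of the other remaining candidates has further cycle types, and by the Chebotarev density theorem the matching factorization patterns would occur for a proportion of primes equal to their share of the group: S_6 (6T16) additionally contains elements of type 5+1, 4+1+1 (234 of its 720 elements, about 32% of primes). None of the 27 primes tested shows any such pattern (for each of these groups the chance of that is below 10^-4), which rules them out. Hence G = (S_3 x S_3) : C_2 (6T13), of order 72.

(S_3 x S_3) : C_2 (also written G72)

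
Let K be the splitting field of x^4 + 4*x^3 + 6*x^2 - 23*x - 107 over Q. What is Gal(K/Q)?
S_4, the symmetric group on 4 letters

The polynomial is an irreducible quartic over Q and its discriminant is -150397803, which is not a perfect square, so the Galois group is not contained in A_4. The resolvent cubic y^3 - 6*y^2 + 336*y - 1385 is irreducible over Q. An irreducible resolvent with non-square discriminant gives S_4.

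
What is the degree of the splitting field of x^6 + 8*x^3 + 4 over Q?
The degree of the splitting field over Q equals the order of the Galois group, so first determine the group. The polynomial f is an irreducible sextic over Q, so G = Gal(f/Q) is one of the 16 transitive subgroups 6T1, ..., 6T16 of S_6. The discriminant of f is 1289945088, which is not a perfect square, so G is not contained in A_6. The transitive groups of degree 6 not contained in A_6 are: C_6 (6T1, order 6), S_3 (6T2, order 6), D_6 (6T3, order 12), C_3 x S_3 (6T5, order 18), A_4 x C_2 (6T6, order 24), S_4 (6T8, order 24), S_3 x S_3 (6T9, order 36), S_4 x C_2 (6T11, order 48), (S_3 x S_3) : C_2 (6T13, order 72), PGL(2,5) (6T14, order 120), S_6 (6T16, order 720). By Dedekind's theorem, for a prime p not dividing disc(f) the degrees of the irreducible factors of f mod p form the cycle type of an element of G. Factoring f modulo the 23 such primes p <= 97 (skipping 2, 3, which divide the discriminant), each new pattern first appears at: mod 5: f = (x^6 + 3x^3 + 4), pattern 6; mod 11: f = (x + 3)(x + 9)(x^2 + 2x + 4)(x^2 + 8x + 9), pattern 2+2+1+1; mod 13: f = (x + 4)(x + 10)(x + 12)(x^3 + 9), pattern 3+1+1+1; mod 31: f = (x^2 + 16x + 18)(x^2 + 18x + 16)(x^2 + 28x + 28), pattern 2+2+2; mod 97: f = (x^3 + 24)(x^3 + 81), pattern 3+3. No other pattern occurs in this range, so the set of observed cycle types is {6, 2+2+1+1, 3+1+1+1, 2+2+2, 3+3}. The candidates containing elements of all these cycle types are S_3 x S_3 (6T9) of order 36, (S_3 x S_3) : C_2 (6T13) of order 72, S_6 (6T16) of order 720; the others are excluded. The observed types are precisely the cycle types that occur in S_3 x S_3 (6T9) (apart from the identity). Each of the other remaining candidates has further cycle types, and by the Chebotarev density theorem the matching factorization patterns would occur for a proportion of primes equal to their share of the group: (S_3 x S_3) : C_2 (6T13) additionally contains elements of type 4+2, 3+2+1, 2+1+1+1+1 (36 of its 72 elements, about 50% of primes); S_6 (6T16) additionally contains elements of type 5+1, 4+2, 4+1+1, 3+2+1, 2+1+1+1+1 (459 of its 720 elements, about 64% of primes). None of the 23 primes tested shows any such pattern (for each of these groups the chance of that is below 10^-4), which rules them out. Hence G = S_3 x S_3 (6T9), of order 36. The Galois group S_3 x S_3 (6T9) has order 36, so the splitting field has degree 36 over Q.

36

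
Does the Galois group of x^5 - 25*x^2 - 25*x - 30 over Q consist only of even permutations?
No

The polynomial is irreducible of degree 5 over Q. Its discriminant is 12189453125, which is not a perfect square. A Galois group lies in the alternating group exactly when the discriminant is a square in Q, so the Galois group (F_20) is not contained in A_5.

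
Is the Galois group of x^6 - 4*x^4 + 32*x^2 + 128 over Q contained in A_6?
No

The polynomial is irreducible of degree 6 over Q. Its discriminant is -5497558138880000, which is not a perfect square. A Galois group lies in the alternating group exactly when the discriminant is a square in Q, so the Galois group (S_4) is not contained in A_6.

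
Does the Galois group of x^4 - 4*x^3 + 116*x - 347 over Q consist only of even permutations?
No

The polynomial is irreducible of degree 4 over Q. Its discriminant is -4842332928, which is not a perfect square. A Galois group lies in the alternating group exactly when the discriminant is a square in Q, so the Galois group (D_4) is not contained in A_4.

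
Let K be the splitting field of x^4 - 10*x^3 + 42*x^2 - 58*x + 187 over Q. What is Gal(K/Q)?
4T4: A_4

The polynomial is an irreducible quartic over Q and its discriminant is 1666598976 = 40824^2, a perfect square, so the Galois group is contained in A_4. The resolvent cubic y^3 - 42*y^2 - 168*y + 9352 is irreducible over Q. An irreducible resolvent with square discriminant gives A_4.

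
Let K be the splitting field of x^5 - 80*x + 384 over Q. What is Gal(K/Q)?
D_5 (order 10)

The polynomial f is an irreducible quintic over Q, so G = Gal(f/Q) is a transitive subgroup of S_5: one of C_5 (5T1, order 5), D_5 (5T2, order 10), F_20 (5T3, order 20), A_5 (5T4, order 60) or S_5 (5T5, order 120). The discriminant of f is 67108864000000 = 8192000^2, a perfect square, so G is contained in A_5. The transitive groups of degree 5 contained in A_5 are: C_5 (5T1, order 5), D_5 (5T2, order 10), A_5 (5T4, order 60). By Dedekind's theorem, for a prime p not dividing disc(f) the degrees of the irreducible factors of f mod p form the cycle type of an element of G. Factoring f modulo the 23 such primes p <= 97 (skipping 2, 5, which divide the discriminant), each new pattern first appears at: mod 3: f = (x)(x^2 + x + 2)(x^2 + 2x + 2), pattern 2+2+1; mod 7: f = (x^5 + 4x + 6), pattern 5. No other pattern occurs in this range, so the set of observed cycle types is {2+2+1, 5}. The candidates containing elements of all these cycle types are D_5 (5T2) of order 10, A_5 (5T4) of order 60; the others are excluded. The observed types are precisely the cycle types that occur in D_5 (5T2) (apart from the identity). Each of the other remaining candidates has further cycle types, and by the Chebotarev density theorem the matching factorization patterns would occur for a proportion of primes equal to their share of the group: A_5 (5T4) additionally contains elements of type 3+1+1 (20 of its 60 elements, about 33% of primes). None of the 23 primes tested shows any such pattern (for each of these groups the chance of that is below 10^-4), which rules them out. Hence G = D_5 (5T2), of order 10.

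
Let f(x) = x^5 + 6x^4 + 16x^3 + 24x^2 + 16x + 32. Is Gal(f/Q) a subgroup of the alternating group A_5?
The polynomial is irreducible of degree 5 over Q. Its discriminant is 2316304384 = 48128^2, a perfect square. A Galois group lies in the alternating group exactly when the discriminant is a square in Q, so the Galois group (D_5) is contained in A_5.

Yes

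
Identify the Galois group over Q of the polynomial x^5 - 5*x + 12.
5T2: D_5

The polynomial f is an irreducible quintic over Q, so G = Gal(f/Q) is a transitive subgroup of S_5: one of C_5 (5T1, order 5), D_5 (5T2, order 10), F_20 (5T3, order 20), A_5 (5T4, order 60) or S_5 (5T5, order 120). The discriminant of f is 64000000 = 8000^2, a perfect square, so G is contained in A_5. The transitive groups of degree 5 contained in A_5 are: C_5 (5T1, order 5), D_5 (5T2, order 10), A_5 (5T4, order 60). By Dedekind's theorem, for a prime p not dividing disc(f) the degrees of the irreducible factors of f mod p form the cycle type of an element of G. Factoring f modulo the 23 such primes p <= 97 (skipping 2, 5, which divide the discriminant), each new pattern first appears at: mod 3: f = (x)(x^2 + x + 2)(x^2 + 2x + 2), pattern 2+2+1; mod 7: f = (x^5 + 2x + 5), pattern 5. No other pattern occurs in this range, so the set of observed cycle types is {2+2+1, 5}. The candidates containing elements of all these cycle types are D_5 (5T2) of order 10, A_5 (5T4) of order 60; the others are excluded. The observed types are precisely the cycle types that occur in D_5 (5T2) (apart from the identity). Each of the other remaining candidates has further cycle types, and by the Chebotarev density theorem the matching factorization patterns would occur for a proportion of primes equal to their share of the group: A_5 (5T4) additionally contains elements of type 3+1+1 (20 of its 60 elements, about 33% of primes). None of the 23 primes tested shows any such pattern (for each of these groups the chance of that is below 10^-4), which rules them out. Hence G = D_5 (5T2), of order 10.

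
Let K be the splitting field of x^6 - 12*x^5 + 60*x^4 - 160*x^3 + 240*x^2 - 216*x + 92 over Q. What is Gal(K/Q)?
The polynomial f is an irreducible sextic over Q, so G = Gal(f/Q) is one of the 16 transitive subgroups 6T1, ..., 6T16 of S_6. The discriminant of f is 746496000000 = 864000^2, a perfect square, so G is contained in A_6. The transitive groups of degree 6 contained in A_6 are: A_4 (6T4, order 12), S_4 (6T7, order 24), (C_3 x C_3) : C_4 (6T10, order 36), PSL(2,5) (6T12, order 60), A_6 (6T15, order 360). By Dedekind's theorem, for a prime p not dividing disc(f) the degrees of the irreducible factors of f mod p form the cycle type of an element of G. Factoring f modulo the 6 such primes p <= 23 (skipping 2, 3, 5, which divide the discriminant), each new pattern first appears at: mod 7: f = (x + 2)(x^5 + 4x^3 + 2x + 4), pattern 5+1; mod 23: f = (x)(x + 9)(x + 14)(x^3 + 11x^2 + 3x + 18), pattern 3+1+1+1. No other pattern occurs in this range, so the set of observed cycle types is {5+1, 3+1+1+1}. Among the candidates above, the only group containing elements of all these cycle types is A_6 (6T15) — each of A_4 (6T4), S_4 (6T7), (C_3 x C_3) : C_4 (6T10), PSL(2,5) (6T12) lacks at least one of them. Hence G = A_6 (6T15), of order 360.

A_6 (order 360)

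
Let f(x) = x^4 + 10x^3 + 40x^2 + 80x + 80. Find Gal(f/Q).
The polynomial is an irreducible quartic over Q and its discriminant is 512000, which is not a perfect square, so the Galois group is not contained in A_4. The resolvent cubic y^3 - 40*y^2 + 480*y - 1600 has exactly one rational root, so the Galois group is C_4 or D_4. The quartic becomes reducible over Q(sqrt(disc)), so the group is C_4.

C_4 (order 4)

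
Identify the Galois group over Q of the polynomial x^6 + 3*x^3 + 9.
The polynomial f is an irreducible sextic over Q, so G = Gal(f/Q) is one of the 16 transitive subgroups 6T1, ..., 6T16 of S_6. The discriminant of f is -1162261467, which is not a perfect square, so G is not contained in A_6. The transitive groups of degree 6 not contained in A_6 are: C_6 (6T1, order 6), S_3 (6T2, order 6), D_6 (6T3, order 12), C_3 x S_3 (6T5, order 18), A_4 x C_2 (6T6, order 24), S_4 (6T8, order 24), S_3 x S_3 (6T9, order 36), S_4 x C_2 (6T11, order 48), (S_3 x S_3) : C_2 (6T13, order 72), PGL(2,5) (6T14, order 120), S_6 (6T16, order 720). By Dedekind's theorem, for a prime p not dividing disc(f) the degrees of the irreducible factors of f mod p form the cycle type of an element of G. Factoring f modulo the 33 such primes p <= 139 (skipping 3, which divides the discriminant), each new pattern first appears at: mod 2: f = (x^6 + x^3 + 1), pattern 6; mod 7: f = (x + 1)(x + 2)(x + 4)(x^3 + 2), pattern 3+1+1+1; mod 17: f = (x^2 + 2x + 15)(x^2 + 4x + 15)(x^2 + 11x + 15), pattern 2+2+2; mod 19: f = (x^3 + 5)(x^3 + 17), pattern 3+3; mod 73: f = (x + 3)(x + 12)(x + 23)(x + 24)(x + 38)(x + 46), pattern 1+1+1+1+1+1. No other pattern occurs in this range, so the set of observed cycle types is {6, 3+1+1+1, 2+2+2, 3+3, 1+1+1+1+1+1}. The candidates containing elements of all these cycle types are C_3 x S_3 (6T5) of order 18, S_3 x S_3 (6T9) of order 36, (S_3 x S_3) : C_2 (6T13) of order 72, S_6 (6T16) of order 720; the others are excluded. The observed types are precisely the cycle types that occur in C_3 x S_3 (6T5). Each of the other remaining candidates has further cycle types, and by the Chebotarev density theorem the matching factorization patterns would occur for a proportion of primes equal to their share of the group: S_3 x S_3 (6T9) additionally contains elements of type 2+2+1+1 (9 of its 36 elements, about 25% of primes); (S_3 x S_3) : C_2 (6T13) additionally contains elements of type 4+2, 3+2+1, 2+2+1+1, 2+1+1+1+1 (45 of its 72 elements, about 62% of primes); S_6 (6T16) additionally contains elements of type 5+1, 4+2, 4+1+1, 3+2+1, 2+2+1+1, 2+1+1+1+1 (504 of its 720 elements, about 70% of primes). None of the 33 primes tested shows any such pattern (for each of these groups the chance of that is below 10^-4), which rules them out. Hence G = C_3 x S_3 (6T5), of order 18.

C_3 x S_3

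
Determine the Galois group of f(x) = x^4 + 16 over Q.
The polynomial is an irreducible quartic over Q and its discriminant is 1048576 = 1024^2, a perfect square, so the Galois group is contained in A_4. The resolvent cubic y^3 - 64*y splits completely over Q, which gives the Klein four-group V_4.

V_4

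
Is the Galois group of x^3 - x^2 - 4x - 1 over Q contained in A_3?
Yes

The polynomial is irreducible of degree 3 over Q. Its discriminant is 169 = 13^2, a perfect square. A Galois group lies in the alternating group exactly when the discriminant is a square in Q, so the Galois group (C_3) is contained in A_3.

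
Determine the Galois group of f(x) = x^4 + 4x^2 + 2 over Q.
C_4 (order 4)

The polynomial is an irreducible quartic over Q and its discriminant is 2048, which is not a perfect square, so the Galois group is not contained in A_4. The resolvent cubic y^3 - 4*y^2 - 8*y + 32 has exactly one rational root, so the Galois group is C_4 or D_4. The quartic becomes reducible over Q(sqrt(disc)), so the group is C_4.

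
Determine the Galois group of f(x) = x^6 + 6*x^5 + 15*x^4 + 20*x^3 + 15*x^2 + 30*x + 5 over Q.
A_6 (also written A6)

The polynomial f is an irreducible sextic over Q, so G = Gal(f/Q) is one of the 16 transitive subgroups 6T1, ..., 6T16 of S_6. The discriminant of f is 746496000000 = 864000^2, a perfect square, so G is contained in A_6. The transitive groups of degree 6 contained in A_6 are: A_4 (6T4, order 12), S_4 (6T7, order 24), (C_3 x C_3) : C_4 (6T10, order 36), PSL(2,5) (6T12, order 60), A_6 (6T15, order 360). By Dedekind's theorem, for a prime p not dividing disc(f) the degrees of the irreducible factors of f mod p form the cycle type of an element of G. Factoring f modulo the 6 such primes p <= 23 (skipping 2, 3, 5, which divide the discriminant), each new pattern first appears at: mod 7: f = (x + 4)(x^5 + 2x^4 + 6x^2 + 5x + 3), pattern 5+1; mod 23: f = (x + 8)(x + 13)(x + 22)(x^3 + 9x^2 + 5x + 13), pattern 3+1+1+1. No other pattern occurs in this range, so the set of observed cycle types is {5+1, 3+1+1+1}. Among the candidates above, the only group containing elements of all these cycle types is A_6 (6T15) — each of A_4 (6T4), S_4 (6T7), (C_3 x C_3) : C_4 (6T10), PSL(2,5) (6T12) lacks at least one of them. Hence G = A_6 (6T15), of order 360.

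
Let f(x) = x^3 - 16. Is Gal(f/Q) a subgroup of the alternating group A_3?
The polynomial is irreducible of degree 3 over Q. Its discriminant is -6912, which is not a perfect square. A Galois group lies in the alternating group exactly when the discriminant is a square in Q, so the Galois group (S_3) is not contained in A_3.

No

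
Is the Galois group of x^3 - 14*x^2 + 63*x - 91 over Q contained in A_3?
Yes

The polynomial is irreducible of degree 3 over Q. Its discriminant is 49 = 7^2, a perfect square. A Galois group lies in the alternating group exactly when the discriminant is a square in Q, so the Galois group (C_3) is contained in A_3.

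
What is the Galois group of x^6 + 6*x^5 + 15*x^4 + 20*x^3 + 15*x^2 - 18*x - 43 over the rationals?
6T15: A_6

The polynomial f is an irreducible sextic over Q, so G = Gal(f/Q) is one of the 16 transitive subgroups 6T1, ..., 6T16 of S_6. The discriminant of f is 746496000000 = 864000^2, a perfect square, so G is contained in A_6. The transitive groups of degree 6 contained in A_6 are: A_4 (6T4, order 12), S_4 (6T7, order 24), (C_3 x C_3) : C_4 (6T10, order 36), PSL(2,5) (6T12, order 60), A_6 (6T15, order 360). By Dedekind's theorem, for a prime p not dividing disc(f) the degrees of the irreducible factors of f mod p form the cycle type of an element of G. Factoring f modulo the 6 such primes p <= 23 (skipping 2, 3, 5, which divide the discriminant), each new pattern first appears at: mod 7: f = (x + 5)(x^5 + x^4 + 3x^3 + 5x^2 + 4x + 4), pattern 5+1; mod 23: f = (x + 3)(x + 12)(x + 17)(x^3 + 20x^2 + 4x + 15), pattern 3+1+1+1. No other pattern occurs in this range, so the set of observed cycle types is {5+1, 3+1+1+1}. Among the candidates above, the only group containing elements of all these cycle types is A_6 (6T15) — each of A_4 (6T4), S_4 (6T7), (C_3 x C_3) : C_4 (6T10), PSL(2,5) (6T12) lacks at least one of them. Hence G = A_6 (6T15), of order 360.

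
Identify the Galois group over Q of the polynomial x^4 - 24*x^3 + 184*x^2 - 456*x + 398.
The polynomial is an irreducible quartic over Q and its discriminant is 1064634368, which is not a perfect square, so the Galois group is not contained in A_4. The resolvent cubic y^3 - 184*y^2 + 9352*y - 144256 has exactly one rational root, so the Galois group is C_4 or D_4. The quartic becomes reducible over Q(sqrt(disc)), so the group is C_4.

C_4 (order 4)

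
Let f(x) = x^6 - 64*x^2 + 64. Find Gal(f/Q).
The polynomial f is an irreducible sextic over Q, so G = Gal(f/Q) is one of the 16 transitive subgroups 6T1, ..., 6T16 of S_6. The discriminant of f is -3603718079512576, which is not a perfect square, so G is not contained in A_6. The transitive groups of degree 6 not contained in A_6 are: C_6 (6T1, order 6), S_3 (6T2, order 6), D_6 (6T3, order 12), C_3 x S_3 (6T5, order 18), A_4 x C_2 (6T6, order 24), S_4 (6T8, order 24), S_3 x S_3 (6T9, order 36), S_4 x C_2 (6T11, order 48), (S_3 x S_3) : C_2 (6T13, order 72), PGL(2,5) (6T14, order 120), S_6 (6T16, order 720). By Dedekind's theorem, for a prime p not dividing disc(f) the degrees of the irreducible factors of f mod p form the cycle type of an element of G. Factoring f modulo the 67 such primes p <= 347 (skipping 2, 229, which divide the discriminant), each new pattern first appears at: mod 3: f = (x^6 + 2x^2 + 1), pattern 6; mod 5: f = (x^3 + x^2 + 3x + 4)(x^3 + 4x^2 + 3x + 1), pattern 3+3; mod 7: f = (x + 3)(x + 4)(x^4 + 2x^2 + 3), pattern 4+1+1; mod 13: f = (x^2 + 7)(x^4 + 6x^2 + 11), pattern 4+2; mod 23: f = (x^2 + 2)(x^2 + 10x + 3)(x^2 + 13x + 3), pattern 2+2+2; mod 29: f = (x + 9)(x + 20)(x^2 + 2x + 28)(x^2 + 27x + 28), pattern 2+2+1+1; mod 193: f = (x + 5)(x + 12)(x + 88)(x + 105)(x + 181)(x + 188), pattern 1+1+1+1+1+1; mod 347: f = (x + 6)(x + 45)(x + 302)(x + 341)(x^2 + 326), pattern 2+1+1+1+1. No other pattern occurs in this range, so the set of observed cycle types is {6, 3+3, 4+1+1, 4+2, 2+2+2, 2+2+1+1, 1+1+1+1+1+1, 2+1+1+1+1}. The candidates containing elements of all these cycle types are S_4 x C_2 (6T11) of order 48, S_6 (6T16) of order 720; the others are excluded. The observed types are precisely the cycle types that occur in S_4 x C_2 (6T11). Each of the other remaining candidates has further cycle types, and by the Chebotarev density theorem the matching factorization patterns would occur for a proportion of primes equal to their share of the group: S_6 (6T16) additionally contains elements of type 5+1, 3+2+1, 3+1+1+1 (304 of its 720 elements, about 42% of primes). None of the 67 primes tested shows any such pattern (for each of these groups the chance of that is below 10^-4), which rules them out. Hence G = S_4 x C_2 (6T11), of order 48.

S_4 x C_2 (order 48)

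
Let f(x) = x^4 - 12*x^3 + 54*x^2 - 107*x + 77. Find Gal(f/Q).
S_4 (also written S4)

The polynomial is an irreducible quartic over Q and its discriminant is -283, which is not a perfect square, so the Galois group is not contained in A_4. The resolvent cubic y^3 - 54*y^2 + 976*y - 5905 is irreducible over Q. An irreducible resolvent with non-square discriminant gives S_4.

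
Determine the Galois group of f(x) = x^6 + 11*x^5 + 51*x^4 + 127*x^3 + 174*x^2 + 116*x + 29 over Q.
The polynomial f is an irreducible sextic over Q, so G = Gal(f/Q) is one of the 16 transitive subgroups 6T1, ..., 6T16 of S_6. The discriminant of f is 525625 = 725^2, a perfect square, so G is contained in A_6. The transitive groups of degree 6 contained in A_6 are: A_4 (6T4, order 12), S_4 (6T7, order 24), (C_3 x C_3) : C_4 (6T10, order 36), PSL(2,5) (6T12, order 60), A_6 (6T15, order 360). By Dedekind's theorem, for a prime p not dividing disc(f) the degrees of the irreducible factors of f mod p form the cycle type of an element of G. Factoring f modulo the 19 such primes p <= 73 (skipping 5, 29, which divide the discriminant), each new pattern first appears at: mod 2: f = (x^2 + x + 1)(x^4 + x + 1), pattern 4+2; mod 11: f = (x^3 + 2x^2 + 4x + 2)(x^3 + 9x^2 + 7x + 9), pattern 3+3; mod 19: f = (x + 9)(x + 10)(x^2 + 1)(x^2 + 11x + 17), pattern 2+2+1+1; mod 61: f = (x + 21)(x + 28)(x + 35)(x^3 + 49x^2 + 37x + 49), pattern 3+1+1+1. No other pattern occurs in this range, so the set of observed cycle types is {4+2, 3+3, 2+2+1+1, 3+1+1+1}. The candidates containing elements of all these cycle types are (C_3 x C_3) : C_4 (6T10) of order 36, A_6 (6T15) of order 360; the others are excluded. The observed types are precisely the cycle types that occur in (C_3 x C_3) : C_4 (6T10) (apart from the identity). Each of the other remaining candidates has further cycle types, and by the Chebotarev density theorem the matching factorization patterns would occur for a proportion of primes equal to their share of the group: A_6 (6T15) additionally contains elements of type 5+1 (144 of its 360 elements, about 40% of primes). None of the 19 primes tested shows any such pattern (for each of these groups the chance of that is below 10^-4), which rules them out. Hence G = (C_3 x C_3) : C_4 (6T10), of order 36.

6T10: (C_3 x C_3) : C_4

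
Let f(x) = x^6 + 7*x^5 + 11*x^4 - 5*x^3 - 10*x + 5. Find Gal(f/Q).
(C_3 x C_3) : C_4 (also written G36+)

The polynomial f is an irreducible sextic over Q, so G = Gal(f/Q) is one of the 16 transitive subgroups 6T1, ..., 6T16 of S_6. The discriminant of f is 1064390625 = 32625^2, a perfect square, so G is contained in A_6. The transitive groups of degree 6 contained in A_6 are: A_4 (6T4, order 12), S_4 (6T7, order 24), (C_3 x C_3) : C_4 (6T10, order 36), PSL(2,5) (6T12, order 60), A_6 (6T15, order 360). By Dedekind's theorem, for a prime p not dividing disc(f) the degrees of the irreducible factors of f mod p form the cycle type of an element of G. Factoring f modulo the 19 such primes p <= 79 (skipping 3, 5, 29, which divide the discriminant), each new pattern first appears at: mod 2: f = (x^2 + x + 1)(x^4 + x + 1), pattern 4+2; mod 11: f = (x^3 + 3x^2 + 8x + 3)(x^3 + 4x^2 + 2x + 9), pattern 3+3; mod 19: f = (x + 9)(x + 13)(x^2 + 8x + 8)(x^2 + 15x + 1), pattern 2+2+1+1; mod 61: f = (x + 6)(x + 10)(x + 57)(x^3 + 56x^2 + 14x + 47), pattern 3+1+1+1. No other pattern occurs in this range, so the set of observed cycle types is {4+2, 3+3, 2+2+1+1, 3+1+1+1}. The candidates containing elements of all these cycle types are (C_3 x C_3) : C_4 (6T10) of order 36, A_6 (6T15) of order 360; the others are excluded. The observed types are precisely the cycle types that occur in (C_3 x C_3) : C_4 (6T10) (apart from the identity). Each of the other remaining candidates has further cycle types, and by the Chebotarev density theorem the matching factorization patterns would occur for a proportion of primes equal to their share of the group: A_6 (6T15) additionally contains elements of type 5+1 (144 of its 360 elements, about 40% of primes). None of the 19 primes tested shows any such pattern (for each of these groups the chance of that is below 10^-4), which rules them out. Hence G = (C_3 x C_3) : C_4 (6T10), of order 36.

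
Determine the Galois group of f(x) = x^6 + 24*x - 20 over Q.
A_6 (order 360)

The polynomial f is an irreducible sextic over Q, so G = Gal(f/Q) is one of the 16 transitive subgroups 6T1, ..., 6T16 of S_6. The discriminant of f is 746496000000 = 864000^2, a perfect square, so G is contained in A_6. The transitive groups of degree 6 contained in A_6 are: A_4 (6T4, order 12), S_4 (6T7, order 24), (C_3 x C_3) : C_4 (6T10, order 36), PSL(2,5) (6T12, order 60), A_6 (6T15, order 360). By Dedekind's theorem, for a prime p not dividing disc(f) the degrees of the irreducible factors of f mod p form the cycle type of an element of G. Factoring f modulo the 6 such primes p <= 23 (skipping 2, 3, 5, which divide the discriminant), each new pattern first appears at: mod 7: f = (x + 3)(x^5 + 4x^4 + 2x^3 + x^2 + 4x + 5), pattern 5+1; mod 23: f = (x + 7)(x + 12)(x + 21)(x^3 + 6x^2 + 13x + 16), pattern 3+1+1+1. No other pattern occurs in this range, so the set of observed cycle types is {5+1, 3+1+1+1}. Among the candidates above, the only group containing elements of all these cycle types is A_6 (6T15) — each of A_4 (6T4), S_4 (6T7), (C_3 x C_3) : C_4 (6T10), PSL(2,5) (6T12) lacks at least one of them. Hence G = A_6 (6T15), of order 360.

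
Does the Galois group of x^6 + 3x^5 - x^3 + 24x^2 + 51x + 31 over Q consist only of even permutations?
No

The polynomial is irreducible of degree 6 over Q. Its discriminant is -67744512, which is not a perfect square. A Galois group lies in the alternating group exactly when the discriminant is a square in Q, so the Galois group (S_3) is not contained in A_6.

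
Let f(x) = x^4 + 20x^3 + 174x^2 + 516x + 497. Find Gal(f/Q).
The polynomial is an irreducible quartic over Q and its discriminant is 3397517312, which is not a perfect square, so the Galois group is not contained in A_4. The resolvent cubic y^3 - 174*y^2 + 8332*y - 119144 has exactly one rational root, so the Galois group is C_4 or D_4. The quartic becomes reducible over Q(sqrt(disc)), so the group is C_4.

4T1: C_4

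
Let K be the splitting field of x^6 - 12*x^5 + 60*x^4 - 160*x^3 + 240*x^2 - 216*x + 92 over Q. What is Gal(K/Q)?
The polynomial f is an irreducible sextic over Q, so G = Gal(f/Q) is one of the 16 transitive subgroups 6T1, ..., 6T16 of S_6. The discriminant of f is 746496000000 = 864000^2, a perfect square, so G is contained in A_6. The transitive groups of degree 6 contained in A_6 are: A_4 (6T4, order 12), S_4 (6T7, order 24), (C_3 x C_3) : C_4 (6T10, order 36), PSL(2,5) (6T12, order 60), A_6 (6T15, order 360). By Dedekind's theorem, for a prime p not dividing disc(f) the degrees of the irreducible factors of f mod p form the cycle type of an element of G. Factoring f modulo the 6 such primes p <= 23 (skipping 2, 3, 5, which divide the discriminant), each new pattern first appears at: mod 7: f = (x + 2)(x^5 + 4x^3 + 2x + 4), pattern 5+1; mod 23: f = (x)(x + 9)(x + 14)(x^3 + 11x^2 + 3x + 18), pattern 3+1+1+1. No other pattern occurs in this range, so the set of observed cycle types is {5+1, 3+1+1+1}. Among the candidates above, the only group containing elements of all these cycle types is A_6 (6T15) — each of A_4 (6T4), S_4 (6T7), (C_3 x C_3) : C_4 (6T10), PSL(2,5) (6T12) lacks at least one of them. Hence G = A_6 (6T15), of order 360.

6T15: A_6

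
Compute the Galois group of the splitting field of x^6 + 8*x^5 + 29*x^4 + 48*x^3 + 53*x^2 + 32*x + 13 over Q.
The polynomial f is an irreducible sextic over Q, so G = Gal(f/Q) is one of the 16 transitive subgroups 6T1, ..., 6T16 of S_6. The discriminant of f is -4014080000, which is not a perfect square, so G is not contained in A_6. The transitive groups of degree 6 not contained in A_6 are: C_6 (6T1, order 6), S_3 (6T2, order 6), D_6 (6T3, order 12), C_3 x S_3 (6T5, order 18), A_4 x C_2 (6T6, order 24), S_4 (6T8, order 24), S_3 x S_3 (6T9, order 36), S_4 x C_2 (6T11, order 48), (S_3 x S_3) : C_2 (6T13, order 72), PGL(2,5) (6T14, order 120), S_6 (6T16, order 720). By Dedekind's theorem, for a prime p not dividing disc(f) the degrees of the irreducible factors of f mod p form the cycle type of an element of G. Factoring f modulo the 22 such primes p <= 97 (skipping 2, 5, 7, which divide the discriminant), each new pattern first appears at: mod 3: f = (x^3 + 2x + 1)(x^3 + 2x^2 + 1), pattern 3+3; mod 13: f = (x)(x + 8)(x^4 + 3x^2 + 11x + 4), pattern 4+1+1; mod 37: f = (x^2 + 16x + 32)(x^2 + 32x + 19)(x^2 + 34x + 17), pattern 2+2+2; mod 43: f = (x + 4)(x + 28)(x^2 + 25x + 5)(x^2 + 37x + 13), pattern 2+2+1+1. No other pattern occurs in this range, so the set of observed cycle types is {3+3, 4+1+1, 2+2+2, 2+2+1+1}. The candidates containing elements of all these cycle types are S_4 (6T8) of order 24, S_4 x C_2 (6T11) of order 48, PGL(2,5) (6T14) of order 120, S_6 (6T16) of order 720; the others are excluded. The observed types are precisely the cycle types that occur in S_4 (6T8) (apart from the identity). Each of the other remaining candidates has further cycle types, and by the Chebotarev density theorem the matching factorization patterns would occur for a proportion of primes equal to their share of the group: S_4 x C_2 (6T11) additionally contains elements of type 6, 4+2, 2+1+1+1+1 (17 of its 48 elements, about 35% of primes); PGL(2,5) (6T14) additionally contains elements of type 6, 5+1 (44 of its 120 elements, about 37% of primes); S_6 (6T16) additionally contains elements of type 6, 5+1, 4+2, 3+2+1, 3+1+1+1, 2+1+1+1+1 (529 of its 720 elements, about 73% of primes). None of the 22 primes tested shows any such pattern (for each of these groups the chance of that is below 10^-4), which rules them out. Hence G = S_4 (6T8), of order 24.

6T8: S_4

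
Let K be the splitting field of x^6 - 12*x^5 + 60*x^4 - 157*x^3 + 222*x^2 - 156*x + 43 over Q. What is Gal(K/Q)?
The polynomial f is an irreducible sextic over Q, so G = Gal(f/Q) is one of the 16 transitive subgroups 6T1, ..., 6T16 of S_6. The discriminant of f is -177147, which is not a perfect square, so G is not contained in A_6. The transitive groups of degree 6 not contained in A_6 are: C_6 (6T1, order 6), S_3 (6T2, order 6), D_6 (6T3, order 12), C_3 x S_3 (6T5, order 18), A_4 x C_2 (6T6, order 24), S_4 (6T8, order 24), S_3 x S_3 (6T9, order 36), S_4 x C_2 (6T11, order 48), (S_3 x S_3) : C_2 (6T13, order 72), PGL(2,5) (6T14, order 120), S_6 (6T16, order 720). By Dedekind's theorem, for a prime p not dividing disc(f) the degrees of the irreducible factors of f mod p form the cycle type of an element of G. Factoring f modulo the 33 such primes p <= 139 (skipping 3, which divides the discriminant), each new pattern first appears at: mod 2: f = (x^6 + x^3 + 1), pattern 6; mod 7: f = (x + 1)(x + 3)(x + 4)(x^3 + x^2 + 5x + 3), pattern 3+1+1+1; mod 17: f = (x^2 + x + 1)(x^2 + 9x + 2)(x^2 + 12x + 13), pattern 2+2+2; mod 19: f = (x^3 + 13x^2 + 12x + 1)(x^3 + 13x^2 + 12x + 5), pattern 3+3; mod 73: f = (x + 40)(x + 41)(x + 42)(x + 49)(x + 50)(x + 58), pattern 1+1+1+1+1+1. No other pattern occurs in this range, so the set of observed cycle types is {6, 3+1+1+1, 2+2+2, 3+3, 1+1+1+1+1+1}. The candidates containing elements of all these cycle types are C_3 x S_3 (6T5) of order 18, S_3 x S_3 (6T9) of order 36, (S_3 x S_3) : C_2 (6T13) of order 72, S_6 (6T16) of order 720; the others are excluded. The observed types are precisely the cycle types that occur in C_3 x S_3 (6T5). Each of the other remaining candidates has further cycle types, and by the Chebotarev density theorem the matching factorization patterns would occur for a proportion of primes equal to their share of the group: S_3 x S_3 (6T9) additionally contains elements of type 2+2+1+1 (9 of its 36 elements, about 25% of primes); (S_3 x S_3) : C_2 (6T13) additionally contains elements of type 4+2, 3+2+1, 2+2+1+1, 2+1+1+1+1 (45 of its 72 elements, about 62% of primes); S_6 (6T16) additionally contains elements of type 5+1, 4+2, 4+1+1, 3+2+1, 2+2+1+1, 2+1+1+1+1 (504 of its 720 elements, about 70% of primes). None of the 33 primes tested shows any such pattern (for each of these groups the chance of that is below 10^-4), which rules them out. Hence G = C_3 x S_3 (6T5), of order 18.

C_3 x S_3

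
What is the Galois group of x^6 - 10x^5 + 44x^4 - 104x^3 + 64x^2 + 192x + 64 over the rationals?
The polynomial f is an irreducible sextic over Q, so G = Gal(f/Q) is one of the 16 transitive subgroups 6T1, ..., 6T16 of S_6. The discriminant of f is 564385546240000 = 23756800^2, a perfect square, so G is contained in A_6. The transitive groups of degree 6 contained in A_6 are: A_4 (6T4, order 12), S_4 (6T7, order 24), (C_3 x C_3) : C_4 (6T10, order 36), PSL(2,5) (6T12, order 60), A_6 (6T15, order 360). By Dedekind's theorem, for a prime p not dividing disc(f) the degrees of the irreducible factors of f mod p form the cycle type of an element of G. Factoring f modulo the 19 such primes p <= 79 (skipping 2, 5, 29, which divide the discriminant), each new pattern first appears at: mod 3: f = (x^2 + 2x + 2)(x^4 + x + 2), pattern 4+2; mod 11: f = (x^3 + 2x^2 + x + 8)(x^3 + 10x^2 + x + 8), pattern 3+3; mod 19: f = (x + 1)(x + 3)(x^2 + x + 9)(x^2 + 4x + 8), pattern 2+2+1+1; mod 61: f = (x + 7)(x + 21)(x + 54)(x^3 + 30x^2 + 12x + 8), pattern 3+1+1+1. No other pattern occurs in this range, so the set of observed cycle types is {4+2, 3+3, 2+2+1+1, 3+1+1+1}. The candidates containing elements of all these cycle types are (C_3 x C_3) : C_4 (6T10) of order 36, A_6 (6T15) of order 360; the others are excluded. The observed types are precisely the cycle types that occur in (C_3 x C_3) : C_4 (6T10) (apart from the identity). Each of the other remaining candidates has further cycle types, and by the Chebotarev density theorem the matching factorization patterns would occur for a proportion of primes equal to their share of the group: A_6 (6T15) additionally contains elements of type 5+1 (144 of its 360 elements, about 40% of primes). None of the 19 primes tested shows any such pattern (for each of these groups the chance of that is below 10^-4), which rules them out. Hence G = (C_3 x C_3) : C_4 (6T10), of order 36.

(C_3 x C_3) : C_4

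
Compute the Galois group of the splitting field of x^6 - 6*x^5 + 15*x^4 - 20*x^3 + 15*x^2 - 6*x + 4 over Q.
The polynomial f is an irreducible sextic over Q, so G = Gal(f/Q) is one of the 16 transitive subgroups 6T1, ..., 6T16 of S_6. The discriminant of f is -11337408, which is not a perfect square, so G is not contained in A_6. The transitive groups of degree 6 not contained in A_6 are: C_6 (6T1, order 6), S_3 (6T2, order 6), D_6 (6T3, order 12), C_3 x S_3 (6T5, order 18), A_4 x C_2 (6T6, order 24), S_4 (6T8, order 24), S_3 x S_3 (6T9, order 36), S_4 x C_2 (6T11, order 48), (S_3 x S_3) : C_2 (6T13, order 72), PGL(2,5) (6T14, order 120), S_6 (6T16, order 720). By Dedekind's theorem, for a prime p not dividing disc(f) the degrees of the irreducible factors of f mod p form the cycle type of an element of G. Factoring f modulo the 23 such primes p <= 97 (skipping 2, 3, which divide the discriminant), each new pattern first appears at: mod 5: f = (x^2 + 2x + 4)(x^2 + 3x + 3)(x^2 + 4x + 2), pattern 2+2+2; mod 7: f = (x^3 + 4x^2 + 3x + 1)(x^3 + 4x^2 + 3x + 4), pattern 3+3; mod 61: f = (x + 2)(x + 18)(x + 21)(x + 38)(x + 41)(x + 57), pattern 1+1+1+1+1+1. No other pattern occurs in this range, so the set of observed cycle types is {2+2+2, 3+3, 1+1+1+1+1+1}. The candidates containing elements of all these cycle types are C_6 (6T1) of order 6, S_3 (6T2) of order 6, D_6 (6T3) of order 12, C_3 x S_3 (6T5) of order 18, A_4 x C_2 (6T6) of order 24, S_4 (6T8) of order 24, S_3 x S_3 (6T9) of order 36, S_4 x C_2 (6T11) of order 48, (S_3 x S_3) : C_2 (6T13) of order 72, PGL(2,5) (6T14) of order 120, S_6 (6T16) of order 720; the others are excluded. The observed types are precisely the cycle types that occur in S_3 (6T2). Each of the other remaining candidates has further cycle types, and by the Chebotarev density theorem the matching factorization patterns would occur for a proportion of primes equal to their share of the group: C_6 (6T1) additionally contains elements of type 6 (2 of its 6 elements, about 33% of primes); D_6 (6T3) additionally contains elements of type 6, 2+2+1+1 (5 of its 12 elements, about 42% of primes); C_3 x S_3 (6T5) additionally contains elements of type 6, 3+1+1+1 (10 of its 18 elements, about 56% of primes); A_4 x C_2 (6T6) additionally contains elements of type 6, 2+2+1+1, 2+1+1+1+1 (14 of its 24 elements, about 58% of primes); S_4 (6T8) additionally contains elements of type 4+1+1, 2+2+1+1 (9 of its 24 elements, about 38% of primes); S_3 x S_3 (6T9) additionally contains elements of type 6, 3+1+1+1, 2+2+1+1 (25 of its 36 elements, about 69% of primes); S_4 x C_2 (6T11) additionally contains elements of type 6, 4+2, 4+1+1, 2+2+1+1, 2+1+1+1+1 (32 of its 48 elements, about 67% of primes); (S_3 x S_3) : C_2 (6T13) additionally contains elements of type 6, 4+2, 3+2+1, 3+1+1+1, 2+2+1+1, 2+1+1+1+1 (61 of its 72 elements, about 85% of primes); PGL(2,5) (6T14) additionally contains elements of type 6, 5+1, 4+1+1, 2+2+1+1 (89 of its 120 elements, about 74% of primes); S_6 (6T16) additionally contains elements of type 6, 5+1, 4+2, 4+1+1, 3+2+1, 3+1+1+1, 2+2+1+1, 2+1+1+1+1 (664 of its 720 elements, about 92% of primes). None of the 23 primes tested shows any such pattern (for each of these groups the chance of that is below 10^-4), which rules them out. Hence G = S_3 (6T2), of order 6.

6T2: S_3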